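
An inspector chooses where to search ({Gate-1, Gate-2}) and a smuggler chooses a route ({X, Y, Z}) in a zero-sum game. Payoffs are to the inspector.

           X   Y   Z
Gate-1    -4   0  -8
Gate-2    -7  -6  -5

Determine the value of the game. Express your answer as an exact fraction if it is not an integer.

-6

Row minima: Gate-1 → -8, Gate-2 → -7; maximin = -7.
Column maxima: X → -4, Y → 0, Z → -5; minimax = -5.
-7 ≠ -5, so there is no saddle point; optimal play is mixed.
Y is strictly dominated by X (it gives the inspector strictly more in every row), so the smuggler never plays it.
On the remaining 2×2 (Gate-1, Gate-2 vs X, Z):
Let the inspector play Gate-1 with probability p. Expected payoff against X: (-4)p + (-7)(1−p) = 3p − 7; against Z: (-8)p + (-5)(1−p) = −3p − 5.
Setting these equal: 3p − 7 = −3p − 5 ⇒ 6p = 2 ⇒ p = 1/3, and the value is (3)·(1/3) − 7 = -6.
For the smuggler: with q = P(X), equating Gate-1's and Gate-2's payoffs gives 4q − 8 = −2q − 5 ⇒ q = 1/2.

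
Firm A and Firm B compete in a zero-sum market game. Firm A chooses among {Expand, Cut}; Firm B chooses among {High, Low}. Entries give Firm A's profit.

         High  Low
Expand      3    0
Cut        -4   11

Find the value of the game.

Row minima: Expand → 0, Cut → -4; maximin = 0.
Column maxima: High → 3, Low → 11; minimax = 3.
0 ≠ 3, so there is no saddle point; optimal play is mixed.
Let Firm A play Expand with probability p. Expected payoff against High: 3p + (-4)(1−p) = 7p − 4; against Low: 0p + 11(1−p) = −11p + 11.
Setting these equal: 7p − 4 = −11p + 11 ⇒ 18p = 15 ⇒ p = 5/6, and the value is (7)·(5/6) − 4 = 11/6.
For Firm B: with q = P(High), equating Expand's and Cut's payoffs gives 3q = −15q + 11 ⇒ q = 11/18.

11/6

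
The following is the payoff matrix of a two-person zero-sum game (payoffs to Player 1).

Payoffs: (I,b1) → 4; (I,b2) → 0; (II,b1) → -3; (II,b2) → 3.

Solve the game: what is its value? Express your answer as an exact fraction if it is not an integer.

Row minima: I → 0, II → -3; maximin = 0.
Column maxima: b1 → 4, b2 → 3; minimax = 3.
0 ≠ 3, so there is no saddle point; optimal play is mixed.
Let Player 1 play I with probability p. Expected payoff against b1: 4p + (-3)(1−p) = 7p − 3; against b2: 0p + 3(1−p) = −3p + 3.
Setting these equal: 7p − 3 = −3p + 3 ⇒ 10p = 6 ⇒ p = 3/5, and the value is (7)·(3/5) − 3 = 6/5.
For Player 2: with q = P(b1), equating I's and II's payoffs gives 4q = −6q + 3 ⇒ q = 3/10.

6/5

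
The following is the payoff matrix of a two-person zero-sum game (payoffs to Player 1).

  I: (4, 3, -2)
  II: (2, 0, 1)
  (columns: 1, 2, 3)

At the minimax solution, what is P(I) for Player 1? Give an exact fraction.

1/6

Row minima: I → -2, II → 0; maximin = 0.
Column maxima: 1 → 4, 2 → 3, 3 → 1; minimax = 1.
0 ≠ 1, so there is no saddle point; optimal play is mixed.
1 is strictly dominated by 2 (it gives Player 1 strictly more in every row), so Player 2 never plays it.
On the remaining 2×2 (I, II vs 2, 3):
Let Player 1 play I with probability p. Expected payoff against 2: 3p + 0(1−p) = 3p; against 3: (-2)p + 1(1−p) = −3p + 1.
Setting these equal: 3p = −3p + 1 ⇒ 6p = 1 ⇒ p = 1/6, and the value is (3)·(1/6) = 1/2.
For Player 2: with q = P(2), equating I's and II's payoffs gives 5q − 2 = −q + 1 ⇒ q = 1/2.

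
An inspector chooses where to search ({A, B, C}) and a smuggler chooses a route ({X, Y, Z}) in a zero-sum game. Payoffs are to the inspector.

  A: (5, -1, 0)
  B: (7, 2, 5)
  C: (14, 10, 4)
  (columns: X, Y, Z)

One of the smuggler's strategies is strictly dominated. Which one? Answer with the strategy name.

Y holds the inspector's payoff strictly below X in every row: -1 < 5, 2 < 7, 10 < 14.
So X is strictly dominated for the smuggler.

X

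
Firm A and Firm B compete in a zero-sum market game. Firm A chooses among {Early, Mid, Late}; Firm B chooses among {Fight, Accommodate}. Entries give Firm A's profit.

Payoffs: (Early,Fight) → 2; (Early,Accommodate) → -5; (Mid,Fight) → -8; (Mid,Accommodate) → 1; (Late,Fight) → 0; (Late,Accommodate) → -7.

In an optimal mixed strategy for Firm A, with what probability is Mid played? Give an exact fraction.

7/16

Row minima: Early → -5, Mid → -8, Late → -7; maximin = -5.
Column maxima: Fight → 2, Accommodate → 1; minimax = 1.
-5 ≠ 1, so there is no saddle point; optimal play is mixed.
Late is strictly dominated by Early, so Firm A never plays it.
On the remaining 2×2 (Early, Mid vs Fight, Accommodate):
Let Firm A play Early with probability p. Expected payoff against Fight: 2p + (-8)(1−p) = 10p − 8; against Accommodate: (-5)p + 1(1−p) = −6p + 1.
Setting these equal: 10p − 8 = −6p + 1 ⇒ 16p = 9 ⇒ p = 9/16, and the value is (10)·(9/16) − 8 = -19/8.
For Firm B: with q = P(Fight), equating Early's and Mid's payoffs gives 7q − 5 = −9q + 1 ⇒ q = 3/8.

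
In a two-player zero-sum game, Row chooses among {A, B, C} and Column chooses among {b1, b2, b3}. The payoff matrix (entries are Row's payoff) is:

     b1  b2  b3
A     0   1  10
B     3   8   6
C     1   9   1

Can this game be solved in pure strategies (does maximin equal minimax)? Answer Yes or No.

Row minima: A → 0, B → 3, C → 1; maximin = 3.
Column maxima: b1 → 3, b2 → 9, b3 → 10; minimax = 3.
maximin = minimax = 3, so a saddle point exists.

Yes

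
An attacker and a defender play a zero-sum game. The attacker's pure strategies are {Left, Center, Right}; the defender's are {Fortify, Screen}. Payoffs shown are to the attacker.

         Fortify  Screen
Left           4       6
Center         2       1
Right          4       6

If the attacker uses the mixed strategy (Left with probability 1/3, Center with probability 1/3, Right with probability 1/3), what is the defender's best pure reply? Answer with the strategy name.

If the defender plays Fortify, the attacker's expected payoff is (1/3)·4 + (1/3)·2 + (1/3)·4 = 10/3.
If the defender plays Screen, the attacker's expected payoff is (1/3)·6 + (1/3)·1 + (1/3)·6 = 13/3.
The defender minimizes the attacker's payoff; the smallest is 10/3, so the best response is Fortify.

Fortify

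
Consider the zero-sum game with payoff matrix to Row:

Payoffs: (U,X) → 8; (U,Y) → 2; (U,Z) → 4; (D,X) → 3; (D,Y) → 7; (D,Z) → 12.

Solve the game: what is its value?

5

Row minima: U → 2, D → 3; maximin = 3.
Column maxima: X → 8, Y → 7, Z → 12; minimax = 7.
3 ≠ 7, so there is no saddle point; optimal play is mixed.
Z is strictly dominated by Y (it gives Row strictly more in every row), so Column never plays it.
On the remaining 2×2 (U, D vs X, Y):
Let Row play U with probability p. Expected payoff against X: 8p + 3(1−p) = 5p + 3; against Y: 2p + 7(1−p) = −5p + 7.
Setting these equal: 5p + 3 = −5p + 7 ⇒ 10p = 4 ⇒ p = 2/5, and the value is (5)·(2/5) + 3 = 5.
For Column: with q = P(X), equating U's and D's payoffs gives 6q + 2 = −4q + 7 ⇒ q = 1/2.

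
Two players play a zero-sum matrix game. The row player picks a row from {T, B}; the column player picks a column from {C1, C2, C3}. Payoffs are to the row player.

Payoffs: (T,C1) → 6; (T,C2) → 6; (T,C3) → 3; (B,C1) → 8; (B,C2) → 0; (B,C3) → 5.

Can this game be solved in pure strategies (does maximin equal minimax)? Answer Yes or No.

No

Row minima: T → 3, B → 0; maximin = 3.
Column maxima: C1 → 8, C2 → 6, C3 → 5; minimax = 5.
3 ≠ 5, so no pure-strategy equilibrium exists.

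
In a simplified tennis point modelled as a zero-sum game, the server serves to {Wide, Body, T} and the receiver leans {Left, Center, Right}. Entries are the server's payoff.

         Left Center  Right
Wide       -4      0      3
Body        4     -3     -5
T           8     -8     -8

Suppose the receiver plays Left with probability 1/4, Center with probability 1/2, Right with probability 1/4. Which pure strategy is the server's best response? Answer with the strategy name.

Expected payoff of Wide: (1/4)·(-4) + (1/2)·0 + (1/4)·3 = -1/4.
Expected payoff of Body: (1/4)·4 + (1/2)·(-3) + (1/4)·(-5) = -7/4.
Expected payoff of T: (1/4)·8 + (1/2)·(-8) + (1/4)·(-8) = -4.
The largest is -1/4, so the server's best response is Wide.

Wide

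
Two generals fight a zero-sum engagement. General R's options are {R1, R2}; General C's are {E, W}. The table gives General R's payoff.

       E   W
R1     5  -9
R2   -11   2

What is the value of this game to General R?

Row minima: R1 → -9, R2 → -11; maximin = -9.
Column maxima: E → 5, W → 2; minimax = 2.
-9 ≠ 2, so there is no saddle point; optimal play is mixed.
Let General R play R1 with probability p. Expected payoff against E: 5p + (-11)(1−p) = 16p − 11; against W: (-9)p + 2(1−p) = −11p + 2.
Setting these equal: 16p − 11 = −11p + 2 ⇒ 27p = 13 ⇒ p = 13/27, and the value is (16)·(13/27) − 11 = -89/27.
For General C: with q = P(E), equating R1's and R2's payoffs gives 14q − 9 = −13q + 2 ⇒ q = 11/27.

-89/27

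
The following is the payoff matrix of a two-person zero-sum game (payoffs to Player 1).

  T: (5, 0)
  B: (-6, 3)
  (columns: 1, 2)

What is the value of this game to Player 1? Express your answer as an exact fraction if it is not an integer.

Row minima: T → 0, B → -6; maximin = 0.
Column maxima: 1 → 5, 2 → 3; minimax = 3.
0 ≠ 3, so there is no saddle point; optimal play is mixed.
Let Player 1 play T with probability p. Expected payoff against 1: 5p + (-6)(1−p) = 11p − 6; against 2: 0p + 3(1−p) = −3p + 3.
Setting these equal: 11p − 6 = −3p + 3 ⇒ 14p = 9 ⇒ p = 9/14, and the value is (11)·(9/14) − 6 = 15/14.
For Player 2: with q = P(1), equating T's and B's payoffs gives 5q = −9q + 3 ⇒ q = 3/14.

15/14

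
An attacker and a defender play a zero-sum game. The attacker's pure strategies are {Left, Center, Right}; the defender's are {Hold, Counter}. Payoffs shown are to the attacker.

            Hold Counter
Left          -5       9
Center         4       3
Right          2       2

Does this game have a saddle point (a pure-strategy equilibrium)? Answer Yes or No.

Row minima: Left → -5, Center → 3, Right → 2; maximin = 3.
Column maxima: Hold → 4, Counter → 9; minimax = 4.
3 ≠ 4, so no pure-strategy equilibrium exists.

No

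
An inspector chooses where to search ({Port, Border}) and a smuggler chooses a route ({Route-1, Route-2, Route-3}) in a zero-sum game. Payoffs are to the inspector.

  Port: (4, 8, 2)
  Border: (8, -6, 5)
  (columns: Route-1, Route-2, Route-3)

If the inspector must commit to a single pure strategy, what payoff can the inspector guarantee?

2

Row minima: Port → 2, Border → -6.
The best of these is 2.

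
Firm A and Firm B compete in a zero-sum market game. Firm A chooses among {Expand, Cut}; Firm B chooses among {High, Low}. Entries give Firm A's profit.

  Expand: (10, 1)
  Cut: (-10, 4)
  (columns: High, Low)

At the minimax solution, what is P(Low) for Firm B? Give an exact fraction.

20/23

Row minima: Expand → 1, Cut → -10; maximin = 1.
Column maxima: High → 10, Low → 4; minimax = 4.
1 ≠ 4, so there is no saddle point; optimal play is mixed.
Let Firm A play Expand with probability p. Expected payoff against High: 10p + (-10)(1−p) = 20p − 10; against Low: 1p + 4(1−p) = −3p + 4.
Setting these equal: 20p − 10 = −3p + 4 ⇒ 23p = 14 ⇒ p = 14/23, and the value is (20)·(14/23) − 10 = 50/23.
For Firm B: with q = P(High), equating Expand's and Cut's payoffs gives 9q + 1 = −14q + 4 ⇒ q = 3/23.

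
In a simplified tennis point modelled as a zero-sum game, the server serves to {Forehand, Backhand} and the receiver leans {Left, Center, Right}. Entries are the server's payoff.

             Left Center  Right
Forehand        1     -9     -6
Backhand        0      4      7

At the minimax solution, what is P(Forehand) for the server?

2/7

Row minima: Forehand → -9, Backhand → 0; maximin = 0.
Column maxima: Left → 1, Center → 4, Right → 7; minimax = 1.
0 ≠ 1, so there is no saddle point; optimal play is mixed.
Right is strictly dominated by Center (it gives the server strictly more in every row), so the receiver never plays it.
On the remaining 2×2 (Forehand, Backhand vs Left, Center):
Let the server play Forehand with probability p. Expected payoff against Left: 1p + 0(1−p) = p; against Center: (-9)p + 4(1−p) = −13p + 4.
Setting these equal: p = −13p + 4 ⇒ 14p = 4 ⇒ p = 2/7, and the value is (1)·(2/7) = 2/7.
For the receiver: with q = P(Left), equating Forehand's and Backhand's payoffs gives 10q − 9 = −4q + 4 ⇒ q = 13/14.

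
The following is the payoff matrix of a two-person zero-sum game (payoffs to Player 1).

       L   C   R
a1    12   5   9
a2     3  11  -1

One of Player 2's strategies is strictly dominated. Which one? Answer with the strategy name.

R holds Player 1's payoff strictly below L in every row: 9 < 12, -1 < 3.
So L is strictly dominated for Player 2.

L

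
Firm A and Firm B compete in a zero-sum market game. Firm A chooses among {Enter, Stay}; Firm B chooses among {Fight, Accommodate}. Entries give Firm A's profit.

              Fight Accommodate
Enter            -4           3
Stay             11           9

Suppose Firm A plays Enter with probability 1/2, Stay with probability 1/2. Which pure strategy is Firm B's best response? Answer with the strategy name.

If Firm B plays Fight, Firm A's expected payoff is (1/2)·(-4) + (1/2)·11 = 7/2.
If Firm B plays Accommodate, Firm A's expected payoff is (1/2)·3 + (1/2)·9 = 6.
Firm B minimizes Firm A's payoff; the smallest is 7/2, so the best response is Fight.

Fight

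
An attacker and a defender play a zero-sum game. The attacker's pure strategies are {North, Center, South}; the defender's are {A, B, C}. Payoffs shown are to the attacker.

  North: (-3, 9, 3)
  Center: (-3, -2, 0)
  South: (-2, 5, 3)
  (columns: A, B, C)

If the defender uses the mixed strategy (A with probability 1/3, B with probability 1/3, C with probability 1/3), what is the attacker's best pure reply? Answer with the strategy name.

Expected payoff of North: (1/3)·(-3) + (1/3)·9 + (1/3)·3 = 3.
Expected payoff of Center: (1/3)·(-3) + (1/3)·(-2) + (1/3)·0 = -5/3.
Expected payoff of South: (1/3)·(-2) + (1/3)·5 + (1/3)·3 = 2.
The largest is 3, so the attacker's best response is North.

North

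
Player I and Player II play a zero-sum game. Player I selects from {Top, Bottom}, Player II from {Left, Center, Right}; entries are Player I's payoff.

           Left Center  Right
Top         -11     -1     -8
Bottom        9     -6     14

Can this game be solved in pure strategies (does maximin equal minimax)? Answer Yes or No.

No

Row minima: Top → -11, Bottom → -6; maximin = -6.
Column maxima: Left → 9, Center → -1, Right → 14; minimax = -1.
-6 ≠ -1, so no pure-strategy equilibrium exists.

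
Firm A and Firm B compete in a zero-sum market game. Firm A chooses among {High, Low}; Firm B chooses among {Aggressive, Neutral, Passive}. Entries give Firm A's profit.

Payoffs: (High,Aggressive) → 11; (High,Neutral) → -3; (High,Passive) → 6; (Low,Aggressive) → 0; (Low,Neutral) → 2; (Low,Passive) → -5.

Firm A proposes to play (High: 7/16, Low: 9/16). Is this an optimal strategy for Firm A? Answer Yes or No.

Yes

Against Aggressive this mix gives (7/16)·11 + (9/16)·0 = 77/16.
Against Neutral this mix gives (7/16)·(-3) + (9/16)·2 = -3/16.
Against Passive this mix gives (7/16)·6 + (9/16)·(-5) = -3/16.
All of Firm B's active replies (Neutral, Passive) yield -3/16, and no column does worse for Firm A. The mix makes Firm B indifferent and guarantees -3/16, so it is optimal.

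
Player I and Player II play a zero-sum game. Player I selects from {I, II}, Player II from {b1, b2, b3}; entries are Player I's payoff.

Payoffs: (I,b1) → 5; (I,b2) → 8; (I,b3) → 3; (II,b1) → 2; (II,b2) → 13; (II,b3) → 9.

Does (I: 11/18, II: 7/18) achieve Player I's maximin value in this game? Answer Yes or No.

Against b1 this mix gives (11/18)·5 + (7/18)·2 = 23/6.
Against b2 this mix gives (11/18)·8 + (7/18)·13 = 179/18.
Against b3 this mix gives (11/18)·3 + (7/18)·9 = 16/3.
Player II will play b1, holding Player I to 23/6. Shifting weight toward the row that does better against b1 would raise this floor (the equalizing mix achieves 13/3 against both b1 and b3), so the proposed strategy is not optimal.

No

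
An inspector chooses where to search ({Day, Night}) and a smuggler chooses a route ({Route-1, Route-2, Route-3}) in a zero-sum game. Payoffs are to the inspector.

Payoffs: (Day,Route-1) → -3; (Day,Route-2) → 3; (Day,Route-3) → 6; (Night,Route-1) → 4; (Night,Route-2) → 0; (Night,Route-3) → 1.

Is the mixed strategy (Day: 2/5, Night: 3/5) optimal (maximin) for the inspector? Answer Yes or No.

Against Route-1 this mix gives (2/5)·(-3) + (3/5)·4 = 6/5.
Against Route-2 this mix gives (2/5)·3 + (3/5)·0 = 6/5.
Against Route-3 this mix gives (2/5)·6 + (3/5)·1 = 3.
All of the smuggler's active replies (Route-1, Route-2) yield 6/5, and no column does worse for the inspector. The mix makes the smuggler indifferent and guarantees 6/5, so it is optimal.

Yes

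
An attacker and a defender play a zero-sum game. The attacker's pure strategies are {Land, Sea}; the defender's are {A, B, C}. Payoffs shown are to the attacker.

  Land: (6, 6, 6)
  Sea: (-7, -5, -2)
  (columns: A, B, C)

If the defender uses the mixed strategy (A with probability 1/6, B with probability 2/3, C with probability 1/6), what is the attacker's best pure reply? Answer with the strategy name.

Land

Expected payoff of Land: (1/6)·6 + (2/3)·6 + (1/6)·6 = 6.
Expected payoff of Sea: (1/6)·(-7) + (2/3)·(-5) + (1/6)·(-2) = -29/6.
The largest is 6, so the attacker's best response is Land.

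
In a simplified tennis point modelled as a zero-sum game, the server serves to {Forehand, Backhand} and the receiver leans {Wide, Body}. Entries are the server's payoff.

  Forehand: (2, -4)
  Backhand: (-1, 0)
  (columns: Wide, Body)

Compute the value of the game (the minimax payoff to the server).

Row minima: Forehand → -4, Backhand → -1; maximin = -1.
Column maxima: Wide → 2, Body → 0; minimax = 0.
-1 ≠ 0, so there is no saddle point; optimal play is mixed.
Let the server play Forehand with probability p. Expected payoff against Wide: 2p + (-1)(1−p) = 3p − 1; against Body: (-4)p + 0(1−p) = −4p.
Setting these equal: 3p − 1 = −4p ⇒ 7p = 1 ⇒ p = 1/7, and the value is (3)·(1/7) − 1 = -4/7.
For the receiver: with q = P(Wide), equating Forehand's and Backhand's payoffs gives 6q − 4 = −q ⇒ q = 4/7.

-4/7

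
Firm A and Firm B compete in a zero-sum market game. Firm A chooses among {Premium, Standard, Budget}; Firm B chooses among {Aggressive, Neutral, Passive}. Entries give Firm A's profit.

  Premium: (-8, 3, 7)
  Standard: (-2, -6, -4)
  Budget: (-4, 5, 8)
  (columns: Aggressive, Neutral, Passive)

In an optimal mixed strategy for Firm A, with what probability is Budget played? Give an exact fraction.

Row minima: Premium → -8, Standard → -6, Budget → -4; maximin = -4.
Column maxima: Aggressive → -2, Neutral → 5, Passive → 8; minimax = -2.
-4 ≠ -2, so there is no saddle point; optimal play is mixed.
Premium is strictly dominated by Budget, so Firm A never plays it.
Passive is strictly dominated by Neutral (it gives Firm A strictly more in every row), so Firm B never plays it.
On the remaining 2×2 (Standard, Budget vs Aggressive, Neutral):
Let Firm A play Standard with probability p. Expected payoff against Aggressive: (-2)p + (-4)(1−p) = 2p − 4; against Neutral: (-6)p + 5(1−p) = −11p + 5.
Setting these equal: 2p − 4 = −11p + 5 ⇒ 13p = 9 ⇒ p = 9/13, and the value is (2)·(9/13) − 4 = -34/13.
For Firm B: with q = P(Aggressive), equating Standard's and Budget's payoffs gives 4q − 6 = −9q + 5 ⇒ q = 11/13.

4/13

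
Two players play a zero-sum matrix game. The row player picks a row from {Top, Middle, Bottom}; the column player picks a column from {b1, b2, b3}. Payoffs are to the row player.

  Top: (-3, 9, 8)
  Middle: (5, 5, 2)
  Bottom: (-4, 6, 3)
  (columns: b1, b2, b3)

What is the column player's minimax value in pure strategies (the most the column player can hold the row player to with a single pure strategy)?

Column maxima: b1 → 5, b2 → 9, b3 → 8.
The smallest of these is 5.

5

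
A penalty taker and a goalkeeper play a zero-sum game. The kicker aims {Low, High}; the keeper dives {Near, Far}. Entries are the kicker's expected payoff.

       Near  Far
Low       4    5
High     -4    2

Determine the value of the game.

4

Row minima: Low → 4, High → -4; maximin = 4.
Column maxima: Near → 4, Far → 5; minimax = 4.
Since maximin = minimax = 4, there is a saddle point and the value is 4.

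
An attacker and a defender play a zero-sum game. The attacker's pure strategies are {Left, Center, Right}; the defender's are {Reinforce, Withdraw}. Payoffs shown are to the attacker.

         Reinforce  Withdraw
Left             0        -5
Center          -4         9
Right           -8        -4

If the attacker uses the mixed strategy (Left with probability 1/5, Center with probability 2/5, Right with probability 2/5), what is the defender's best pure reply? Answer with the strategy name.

Reinforce

If the defender plays Reinforce, the attacker's expected payoff is (1/5)·0 + (2/5)·(-4) + (2/5)·(-8) = -24/5.
If the defender plays Withdraw, the attacker's expected payoff is (1/5)·(-5) + (2/5)·9 + (2/5)·(-4) = 1.
The defender minimizes the attacker's payoff; the smallest is -24/5, so the best response is Reinforce.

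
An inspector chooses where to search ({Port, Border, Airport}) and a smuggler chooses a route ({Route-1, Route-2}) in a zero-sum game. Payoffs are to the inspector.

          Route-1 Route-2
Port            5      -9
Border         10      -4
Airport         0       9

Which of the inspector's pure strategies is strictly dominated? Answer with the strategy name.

Border gives a strictly higher payoff than Port against every column: 10 > 5, -4 > -9.
So Port is strictly dominated and the inspector never plays it.

Port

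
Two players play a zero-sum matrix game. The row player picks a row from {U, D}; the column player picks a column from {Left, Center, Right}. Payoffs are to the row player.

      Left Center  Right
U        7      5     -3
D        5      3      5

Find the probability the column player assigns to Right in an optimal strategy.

Row minima: U → -3, D → 3; maximin = 3.
Column maxima: Left → 7, Center → 5, Right → 5; minimax = 5.
3 ≠ 5, so there is no saddle point; optimal play is mixed.
Left is strictly dominated by Center (it gives the row player strictly more in every row), so the column player never plays it.
On the remaining 2×2 (U, D vs Center, Right):
Let the row player play U with probability p. Expected payoff against Center: 5p + 3(1−p) = 2p + 3; against Right: (-3)p + 5(1−p) = −8p + 5.
Setting these equal: 2p + 3 = −8p + 5 ⇒ 10p = 2 ⇒ p = 1/5, and the value is (2)·(1/5) + 3 = 17/5.
For the column player: with q = P(Center), equating U's and D's payoffs gives 8q − 3 = −2q + 5 ⇒ q = 4/5.

1/5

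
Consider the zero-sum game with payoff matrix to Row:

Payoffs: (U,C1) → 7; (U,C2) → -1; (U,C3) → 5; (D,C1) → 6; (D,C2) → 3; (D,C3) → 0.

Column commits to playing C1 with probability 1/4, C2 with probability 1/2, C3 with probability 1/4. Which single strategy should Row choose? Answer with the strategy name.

Expected payoff of U: (1/4)·7 + (1/2)·(-1) + (1/4)·5 = 5/2.
Expected payoff of D: (1/4)·6 + (1/2)·3 + (1/4)·0 = 3.
The largest is 3, so Row's best response is D.

D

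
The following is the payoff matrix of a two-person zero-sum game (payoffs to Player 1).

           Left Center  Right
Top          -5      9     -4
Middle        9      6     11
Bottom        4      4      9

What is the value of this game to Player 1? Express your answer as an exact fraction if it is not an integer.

Row minima: Top → -5, Middle → 6, Bottom → 4; maximin = 6.
Column maxima: Left → 9, Center → 9, Right → 11; minimax = 9.
6 ≠ 9, so there is no saddle point; optimal play is mixed.
Bottom is strictly dominated by Middle, so Player 1 never plays it.
Right is strictly dominated by Left (it gives Player 1 strictly more in every row), so Player 2 never plays it.
On the remaining 2×2 (Top, Middle vs Left, Center):
Let Player 1 play Top with probability p. Expected payoff against Left: (-5)p + 9(1−p) = −14p + 9; against Center: 9p + 6(1−p) = 3p + 6.
Setting these equal: −14p + 9 = 3p + 6 ⇒ −17p = -3 ⇒ p = 3/17, and the value is (-14)·(3/17) + 9 = 111/17.
For Player 2: with q = P(Left), equating Top's and Middle's payoffs gives −14q + 9 = 3q + 6 ⇒ q = 3/17.

111/17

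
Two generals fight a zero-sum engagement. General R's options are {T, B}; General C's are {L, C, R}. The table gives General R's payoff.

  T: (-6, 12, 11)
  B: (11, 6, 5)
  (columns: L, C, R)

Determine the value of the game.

151/23

Row minima: T → -6, B → 5; maximin = 5.
Column maxima: L → 11, C → 12, R → 11; minimax = 11.
5 ≠ 11, so there is no saddle point; optimal play is mixed.
C is strictly dominated by R (it gives General R strictly more in every row), so General C never plays it.
On the remaining 2×2 (T, B vs L, R):
Let General R play T with probability p. Expected payoff against L: (-6)p + 11(1−p) = −17p + 11; against R: 11p + 5(1−p) = 6p + 5.
Setting these equal: −17p + 11 = 6p + 5 ⇒ −23p = -6 ⇒ p = 6/23, and the value is (-17)·(6/23) + 11 = 151/23.
For General C: with q = P(L), equating T's and B's payoffs gives −17q + 11 = 6q + 5 ⇒ q = 6/23.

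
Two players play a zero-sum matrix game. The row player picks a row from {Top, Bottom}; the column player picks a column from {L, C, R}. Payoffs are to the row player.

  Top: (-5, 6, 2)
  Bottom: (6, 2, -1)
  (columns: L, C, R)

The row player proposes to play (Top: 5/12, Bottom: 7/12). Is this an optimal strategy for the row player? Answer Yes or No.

Against L this mix gives (5/12)·(-5) + (7/12)·6 = 17/12.
Against C this mix gives (5/12)·6 + (7/12)·2 = 11/3.
Against R this mix gives (5/12)·2 + (7/12)·(-1) = 1/4.
The column player will play R, holding the row player to 1/4. Shifting weight toward the row that does better against R would raise this floor (the equalizing mix achieves 1/2 against both R and L), so the proposed strategy is not optimal.

No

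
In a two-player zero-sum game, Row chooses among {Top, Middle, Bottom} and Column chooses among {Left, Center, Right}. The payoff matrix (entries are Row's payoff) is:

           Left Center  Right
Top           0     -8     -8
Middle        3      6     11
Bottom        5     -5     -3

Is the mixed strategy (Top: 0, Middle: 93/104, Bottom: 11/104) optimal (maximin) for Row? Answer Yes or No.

Against Left this mix gives (93/104)·3 + (11/104)·5 = 167/52.
Against Center this mix gives (93/104)·6 + (11/104)·(-5) = 503/104.
Against Right this mix gives (93/104)·11 + (11/104)·(-3) = 495/52.
Column will play Left, holding Row to 167/52. Shifting weight toward the row that does better against Left would raise this floor (the equalizing mix achieves 45/13 against both Left and Center), so the proposed strategy is not optimal.

No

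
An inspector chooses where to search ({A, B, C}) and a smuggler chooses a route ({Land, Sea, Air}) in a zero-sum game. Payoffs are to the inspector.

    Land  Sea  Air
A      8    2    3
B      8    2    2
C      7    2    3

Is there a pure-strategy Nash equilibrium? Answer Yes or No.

Yes

Row minima: A → 2, B → 2, C → 2; maximin = 2.
Column maxima: Land → 8, Sea → 2, Air → 3; minimax = 2.
maximin = minimax = 2, so a saddle point exists.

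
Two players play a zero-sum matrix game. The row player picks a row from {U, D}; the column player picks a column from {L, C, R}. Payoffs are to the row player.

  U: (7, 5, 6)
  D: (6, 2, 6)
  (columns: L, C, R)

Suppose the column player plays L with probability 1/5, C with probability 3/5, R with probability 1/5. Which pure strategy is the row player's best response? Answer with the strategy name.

Expected payoff of U: (1/5)·7 + (3/5)·5 + (1/5)·6 = 28/5.
Expected payoff of D: (1/5)·6 + (3/5)·2 + (1/5)·6 = 18/5.
The largest is 28/5, so the row player's best response is U.

U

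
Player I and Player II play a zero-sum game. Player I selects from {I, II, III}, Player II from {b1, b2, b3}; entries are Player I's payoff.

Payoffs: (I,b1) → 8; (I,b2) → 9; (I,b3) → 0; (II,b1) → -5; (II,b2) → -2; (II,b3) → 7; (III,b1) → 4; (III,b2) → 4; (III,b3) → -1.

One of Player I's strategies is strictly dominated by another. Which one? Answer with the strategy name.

I gives a strictly higher payoff than III against every column: 8 > 4, 9 > 4, 0 > -1.
So III is strictly dominated and Player I never plays it.

III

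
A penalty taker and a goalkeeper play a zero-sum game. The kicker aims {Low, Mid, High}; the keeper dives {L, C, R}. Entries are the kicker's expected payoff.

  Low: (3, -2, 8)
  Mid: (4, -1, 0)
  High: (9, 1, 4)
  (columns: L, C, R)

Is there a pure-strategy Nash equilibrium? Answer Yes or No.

Row minima: Low → -2, Mid → -1, High → 1; maximin = 1.
Column maxima: L → 9, C → 1, R → 8; minimax = 1.
maximin = minimax = 1, so a saddle point exists.

Yes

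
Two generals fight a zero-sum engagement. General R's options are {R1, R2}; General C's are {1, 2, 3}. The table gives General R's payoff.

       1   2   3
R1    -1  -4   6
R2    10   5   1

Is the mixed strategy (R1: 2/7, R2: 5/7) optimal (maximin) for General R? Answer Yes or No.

Against 1 this mix gives (2/7)·(-1) + (5/7)·10 = 48/7.
Against 2 this mix gives (2/7)·(-4) + (5/7)·5 = 17/7.
Against 3 this mix gives (2/7)·6 + (5/7)·1 = 17/7.
All of General C's active replies (2, 3) yield 17/7, and no column does worse for General R. The mix makes General C indifferent and guarantees 17/7, so it is optimal.

Yes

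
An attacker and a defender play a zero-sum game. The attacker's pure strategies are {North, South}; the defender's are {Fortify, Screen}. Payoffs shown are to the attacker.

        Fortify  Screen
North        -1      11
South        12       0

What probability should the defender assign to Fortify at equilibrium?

11/24

Row minima: North → -1, South → 0; maximin = 0.
Column maxima: Fortify → 12, Screen → 11; minimax = 11.
0 ≠ 11, so there is no saddle point; optimal play is mixed.
Let the attacker play North with probability p. Expected payoff against Fortify: (-1)p + 12(1−p) = −13p + 12; against Screen: 11p + 0(1−p) = 11p.
Setting these equal: −13p + 12 = 11p ⇒ −24p = -12 ⇒ p = 1/2, and the value is (-13)·(1/2) + 12 = 11/2.
For the defender: with q = P(Fortify), equating North's and South's payoffs gives −12q + 11 = 12q ⇒ q = 11/24.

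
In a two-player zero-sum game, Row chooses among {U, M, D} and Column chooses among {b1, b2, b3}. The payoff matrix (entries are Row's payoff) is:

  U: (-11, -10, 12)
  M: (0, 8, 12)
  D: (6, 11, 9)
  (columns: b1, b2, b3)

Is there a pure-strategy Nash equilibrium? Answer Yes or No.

Yes

Row minima: U → -11, M → 0, D → 6; maximin = 6.
Column maxima: b1 → 6, b2 → 11, b3 → 12; minimax = 6.
maximin = minimax = 6, so a saddle point exists.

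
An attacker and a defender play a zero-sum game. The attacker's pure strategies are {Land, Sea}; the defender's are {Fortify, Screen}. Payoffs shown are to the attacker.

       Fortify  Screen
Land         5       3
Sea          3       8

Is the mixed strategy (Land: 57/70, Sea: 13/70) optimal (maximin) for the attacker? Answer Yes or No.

No

Against Fortify this mix gives (57/70)·5 + (13/70)·3 = 162/35.
Against Screen this mix gives (57/70)·3 + (13/70)·8 = 55/14.
The defender will play Screen, holding the attacker to 55/14. Shifting weight toward the row that does better against Screen would raise this floor (the equalizing mix achieves 31/7 against both Screen and Fortify), so the proposed strategy is not optimal.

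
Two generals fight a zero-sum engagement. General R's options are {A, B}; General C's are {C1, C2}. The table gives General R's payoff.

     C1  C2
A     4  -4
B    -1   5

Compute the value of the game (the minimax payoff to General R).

8/7

Row minima: A → -4, B → -1; maximin = -1.
Column maxima: C1 → 4, C2 → 5; minimax = 4.
-1 ≠ 4, so there is no saddle point; optimal play is mixed.
Let General R play A with probability p. Expected payoff against C1: 4p + (-1)(1−p) = 5p − 1; against C2: (-4)p + 5(1−p) = −9p + 5.
Setting these equal: 5p − 1 = −9p + 5 ⇒ 14p = 6 ⇒ p = 3/7, and the value is (5)·(3/7) − 1 = 8/7.
For General C: with q = P(C1), equating A's and B's payoffs gives 8q − 4 = −6q + 5 ⇒ q = 9/14.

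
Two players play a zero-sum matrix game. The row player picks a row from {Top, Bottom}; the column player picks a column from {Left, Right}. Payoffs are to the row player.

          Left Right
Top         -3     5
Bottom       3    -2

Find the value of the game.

Row minima: Top → -3, Bottom → -2; maximin = -2.
Column maxima: Left → 3, Right → 5; minimax = 3.
-2 ≠ 3, so there is no saddle point; optimal play is mixed.
Let the row player play Top with probability p. Expected payoff against Left: (-3)p + 3(1−p) = −6p + 3; against Right: 5p + (-2)(1−p) = 7p − 2.
Setting these equal: −6p + 3 = 7p − 2 ⇒ −13p = -5 ⇒ p = 5/13, and the value is (-6)·(5/13) + 3 = 9/13.
For the column player: with q = P(Left), equating Top's and Bottom's payoffs gives −8q + 5 = 5q − 2 ⇒ q = 7/13.

9/13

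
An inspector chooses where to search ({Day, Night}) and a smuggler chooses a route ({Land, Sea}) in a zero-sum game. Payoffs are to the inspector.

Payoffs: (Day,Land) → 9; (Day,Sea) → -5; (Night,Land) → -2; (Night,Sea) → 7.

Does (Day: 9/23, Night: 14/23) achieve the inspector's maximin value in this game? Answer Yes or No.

Yes

Against Land this mix gives (9/23)·9 + (14/23)·(-2) = 53/23.
Against Sea this mix gives (9/23)·(-5) + (14/23)·7 = 53/23.
All of the smuggler's active replies (Land, Sea) yield 53/23, and no column does worse for the inspector. The mix makes the smuggler indifferent and guarantees 53/23, so it is optimal.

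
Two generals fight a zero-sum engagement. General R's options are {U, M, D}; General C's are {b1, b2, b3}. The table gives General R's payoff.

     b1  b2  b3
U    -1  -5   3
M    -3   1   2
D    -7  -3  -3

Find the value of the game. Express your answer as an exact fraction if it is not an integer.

Row minima: U → -5, M → -3, D → -7; maximin = -3.
Column maxima: b1 → -1, b2 → 1, b3 → 3; minimax = -1.
-3 ≠ -1, so there is no saddle point; optimal play is mixed.
D is strictly dominated by M, so General R never plays it.
b3 is strictly dominated by b1 (it gives General R strictly more in every row), so General C never plays it.
On the remaining 2×2 (U, M vs b1, b2):
Let General R play U with probability p. Expected payoff against b1: (-1)p + (-3)(1−p) = 2p − 3; against b2: (-5)p + 1(1−p) = −6p + 1.
Setting these equal: 2p − 3 = −6p + 1 ⇒ 8p = 4 ⇒ p = 1/2, and the value is (2)·(1/2) − 3 = -2.
For General C: with q = P(b1), equating U's and M's payoffs gives 4q − 5 = −4q + 1 ⇒ q = 3/4.

-2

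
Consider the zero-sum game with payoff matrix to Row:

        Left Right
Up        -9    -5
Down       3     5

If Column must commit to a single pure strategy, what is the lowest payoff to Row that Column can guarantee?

3

Column maxima: Left → 3, Right → 5.
The smallest of these is 3.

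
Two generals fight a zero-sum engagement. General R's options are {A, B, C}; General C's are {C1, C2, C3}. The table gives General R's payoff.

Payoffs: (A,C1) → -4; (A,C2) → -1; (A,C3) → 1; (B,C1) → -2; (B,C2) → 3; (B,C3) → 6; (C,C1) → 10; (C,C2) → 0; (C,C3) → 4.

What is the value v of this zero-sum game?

Row minima: A → -4, B → -2, C → 0; maximin = 0.
Column maxima: C1 → 10, C2 → 3, C3 → 6; minimax = 3.
0 ≠ 3, so there is no saddle point; optimal play is mixed.
A is strictly dominated by B, so General R never plays it.
C3 is strictly dominated by C2 (it gives General R strictly more in every row), so General C never plays it.
On the remaining 2×2 (B, C vs C1, C2):
Let General R play B with probability p. Expected payoff against C1: (-2)p + 10(1−p) = −12p + 10; against C2: 3p + 0(1−p) = 3p.
Setting these equal: −12p + 10 = 3p ⇒ −15p = -10 ⇒ p = 2/3, and the value is (-12)·(2/3) + 10 = 2.
For General C: with q = P(C1), equating B's and C's payoffs gives −5q + 3 = 10q ⇒ q = 1/5.

2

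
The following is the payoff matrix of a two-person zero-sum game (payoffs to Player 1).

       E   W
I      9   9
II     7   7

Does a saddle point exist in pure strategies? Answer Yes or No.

Row minima: I → 9, II → 7; maximin = 9.
Column maxima: E → 9, W → 9; minimax = 9.
maximin = minimax = 9, so a saddle point exists.

Yes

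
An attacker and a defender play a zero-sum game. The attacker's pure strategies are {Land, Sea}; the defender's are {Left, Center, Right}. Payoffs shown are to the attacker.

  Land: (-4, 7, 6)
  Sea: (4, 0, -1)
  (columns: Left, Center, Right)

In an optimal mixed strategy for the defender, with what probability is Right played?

8/15

Row minima: Land → -4, Sea → -1; maximin = -1.
Column maxima: Left → 4, Center → 7, Right → 6; minimax = 4.
-1 ≠ 4, so there is no saddle point; optimal play is mixed.
Center is strictly dominated by Right (it gives the attacker strictly more in every row), so the defender never plays it.
On the remaining 2×2 (Land, Sea vs Left, Right):
Let the attacker play Land with probability p. Expected payoff against Left: (-4)p + 4(1−p) = −8p + 4; against Right: 6p + (-1)(1−p) = 7p − 1.
Setting these equal: −8p + 4 = 7p − 1 ⇒ −15p = -5 ⇒ p = 1/3, and the value is (-8)·(1/3) + 4 = 4/3.
For the defender: with q = P(Left), equating Land's and Sea's payoffs gives −10q + 6 = 5q − 1 ⇒ q = 7/15.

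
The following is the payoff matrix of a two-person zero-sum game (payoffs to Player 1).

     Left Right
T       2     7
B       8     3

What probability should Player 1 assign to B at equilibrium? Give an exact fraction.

Row minima: T → 2, B → 3; maximin = 3.
Column maxima: Left → 8, Right → 7; minimax = 7.
3 ≠ 7, so there is no saddle point; optimal play is mixed.
Let Player 1 play T with probability p. Expected payoff against Left: 2p + 8(1−p) = −6p + 8; against Right: 7p + 3(1−p) = 4p + 3.
Setting these equal: −6p + 8 = 4p + 3 ⇒ −10p = -5 ⇒ p = 1/2, and the value is (-6)·(1/2) + 8 = 5.
For Player 2: with q = P(Left), equating T's and B's payoffs gives −5q + 7 = 5q + 3 ⇒ q = 2/5.

1/2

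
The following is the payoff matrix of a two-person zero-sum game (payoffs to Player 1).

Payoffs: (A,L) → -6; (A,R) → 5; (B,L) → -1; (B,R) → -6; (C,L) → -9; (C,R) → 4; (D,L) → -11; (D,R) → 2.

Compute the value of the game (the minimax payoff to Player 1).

Row minima: A → -6, B → -6, C → -9, D → -11; maximin = -6.
Column maxima: L → -1, R → 5; minimax = -1.
-6 ≠ -1, so there is no saddle point; optimal play is mixed.
C is strictly dominated by A, so Player 1 never plays it.
D is strictly dominated by A, so Player 1 never plays it.
On the remaining 2×2 (A, B vs L, R):
Let Player 1 play A with probability p. Expected payoff against L: (-6)p + (-1)(1−p) = −5p − 1; against R: 5p + (-6)(1−p) = 11p − 6.
Setting these equal: −5p − 1 = 11p − 6 ⇒ −16p = -5 ⇒ p = 5/16, and the value is (-5)·(5/16) − 1 = -41/16.
For Player 2: with q = P(L), equating A's and B's payoffs gives −11q + 5 = 5q − 6 ⇒ q = 11/16.

-41/16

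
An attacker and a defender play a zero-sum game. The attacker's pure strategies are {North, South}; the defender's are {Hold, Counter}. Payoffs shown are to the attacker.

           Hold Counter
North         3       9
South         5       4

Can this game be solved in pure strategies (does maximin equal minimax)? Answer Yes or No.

Row minima: North → 3, South → 4; maximin = 4.
Column maxima: Hold → 5, Counter → 9; minimax = 5.
4 ≠ 5, so no pure-strategy equilibrium exists.

No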